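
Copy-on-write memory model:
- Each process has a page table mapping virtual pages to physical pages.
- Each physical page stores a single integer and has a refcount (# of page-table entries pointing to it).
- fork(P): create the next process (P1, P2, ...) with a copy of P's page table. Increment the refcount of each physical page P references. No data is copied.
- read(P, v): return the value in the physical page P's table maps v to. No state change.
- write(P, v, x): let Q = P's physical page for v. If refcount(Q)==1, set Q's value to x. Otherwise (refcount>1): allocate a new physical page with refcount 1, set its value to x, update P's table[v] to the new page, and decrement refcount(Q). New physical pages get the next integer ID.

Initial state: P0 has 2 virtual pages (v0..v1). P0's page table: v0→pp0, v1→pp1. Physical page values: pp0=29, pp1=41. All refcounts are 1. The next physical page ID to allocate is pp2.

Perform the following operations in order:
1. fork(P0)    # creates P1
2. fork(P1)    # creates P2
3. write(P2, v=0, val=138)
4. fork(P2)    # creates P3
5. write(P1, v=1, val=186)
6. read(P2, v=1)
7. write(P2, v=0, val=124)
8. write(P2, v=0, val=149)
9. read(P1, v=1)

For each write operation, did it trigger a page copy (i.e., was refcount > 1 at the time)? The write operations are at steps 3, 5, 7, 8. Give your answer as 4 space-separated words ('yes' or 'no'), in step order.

Op 1: fork(P0) -> P1. 2 ppages; refcounts: pp0:2 pp1:2
Op 2: fork(P1) -> P2. 2 ppages; refcounts: pp0:3 pp1:3
Op 3: write(P2, v0, 138). refcount(pp0)=3>1 -> COPY to pp2. 3 ppages; refcounts: pp0:2 pp1:3 pp2:1
Op 4: fork(P2) -> P3. 3 ppages; refcounts: pp0:2 pp1:4 pp2:2
Op 5: write(P1, v1, 186). refcount(pp1)=4>1 -> COPY to pp3. 4 ppages; refcounts: pp0:2 pp1:3 pp2:2 pp3:1
Op 6: read(P2, v1) -> 41. No state change.
Op 7: write(P2, v0, 124). refcount(pp2)=2>1 -> COPY to pp4. 5 ppages; refcounts: pp0:2 pp1:3 pp2:1 pp3:1 pp4:1
Op 8: write(P2, v0, 149). refcount(pp4)=1 -> write in place. 5 ppages; refcounts: pp0:2 pp1:3 pp2:1 pp3:1 pp4:1
Op 9: read(P1, v1) -> 186. No state change.

yes yes yes no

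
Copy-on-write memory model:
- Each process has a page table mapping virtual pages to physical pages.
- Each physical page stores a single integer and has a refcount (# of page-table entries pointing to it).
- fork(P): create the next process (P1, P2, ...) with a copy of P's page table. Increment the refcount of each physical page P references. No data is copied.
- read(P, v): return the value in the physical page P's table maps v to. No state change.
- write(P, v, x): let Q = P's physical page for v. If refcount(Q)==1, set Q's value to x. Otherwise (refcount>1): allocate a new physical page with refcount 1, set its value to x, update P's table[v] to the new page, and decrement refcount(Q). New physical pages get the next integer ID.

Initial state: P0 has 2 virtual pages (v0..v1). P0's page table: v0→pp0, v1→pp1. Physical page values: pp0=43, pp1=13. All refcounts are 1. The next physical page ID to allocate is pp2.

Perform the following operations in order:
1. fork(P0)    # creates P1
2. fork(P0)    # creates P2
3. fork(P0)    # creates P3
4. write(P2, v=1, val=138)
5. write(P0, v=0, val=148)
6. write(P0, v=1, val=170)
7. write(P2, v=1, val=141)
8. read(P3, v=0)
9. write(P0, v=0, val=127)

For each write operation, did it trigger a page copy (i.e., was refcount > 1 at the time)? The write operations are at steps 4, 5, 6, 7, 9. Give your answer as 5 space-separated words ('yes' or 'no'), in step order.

Op 1: fork(P0) -> P1. 2 ppages; refcounts: pp0:2 pp1:2
Op 2: fork(P0) -> P2. 2 ppages; refcounts: pp0:3 pp1:3
Op 3: fork(P0) -> P3. 2 ppages; refcounts: pp0:4 pp1:4
Op 4: write(P2, v1, 138). refcount(pp1)=4>1 -> COPY to pp2. 3 ppages; refcounts: pp0:4 pp1:3 pp2:1
Op 5: write(P0, v0, 148). refcount(pp0)=4>1 -> COPY to pp3. 4 ppages; refcounts: pp0:3 pp1:3 pp2:1 pp3:1
Op 6: write(P0, v1, 170). refcount(pp1)=3>1 -> COPY to pp4. 5 ppages; refcounts: pp0:3 pp1:2 pp2:1 pp3:1 pp4:1
Op 7: write(P2, v1, 141). refcount(pp2)=1 -> write in place. 5 ppages; refcounts: pp0:3 pp1:2 pp2:1 pp3:1 pp4:1
Op 8: read(P3, v0) -> 43. No state change.
Op 9: write(P0, v0, 127). refcount(pp3)=1 -> write in place. 5 ppages; refcounts: pp0:3 pp1:2 pp2:1 pp3:1 pp4:1

yes yes yes no no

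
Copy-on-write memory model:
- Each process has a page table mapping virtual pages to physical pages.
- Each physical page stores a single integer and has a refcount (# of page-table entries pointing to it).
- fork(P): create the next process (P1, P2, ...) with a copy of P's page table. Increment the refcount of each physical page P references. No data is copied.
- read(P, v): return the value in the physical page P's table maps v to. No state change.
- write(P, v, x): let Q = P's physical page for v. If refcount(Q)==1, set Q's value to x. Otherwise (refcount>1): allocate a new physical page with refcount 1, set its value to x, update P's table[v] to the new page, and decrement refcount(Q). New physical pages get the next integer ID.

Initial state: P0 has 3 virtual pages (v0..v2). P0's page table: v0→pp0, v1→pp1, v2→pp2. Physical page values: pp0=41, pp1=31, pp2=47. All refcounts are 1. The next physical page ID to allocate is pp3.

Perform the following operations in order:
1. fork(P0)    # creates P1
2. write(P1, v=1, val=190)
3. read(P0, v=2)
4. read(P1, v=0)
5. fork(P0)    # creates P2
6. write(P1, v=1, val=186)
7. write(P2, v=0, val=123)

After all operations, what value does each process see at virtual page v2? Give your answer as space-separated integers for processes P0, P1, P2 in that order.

Answer: 47 47 47

Derivation:
Op 1: fork(P0) -> P1. 3 ppages; refcounts: pp0:2 pp1:2 pp2:2
Op 2: write(P1, v1, 190). refcount(pp1)=2>1 -> COPY to pp3. 4 ppages; refcounts: pp0:2 pp1:1 pp2:2 pp3:1
Op 3: read(P0, v2) -> 47. No state change.
Op 4: read(P1, v0) -> 41. No state change.
Op 5: fork(P0) -> P2. 4 ppages; refcounts: pp0:3 pp1:2 pp2:3 pp3:1
Op 6: write(P1, v1, 186). refcount(pp3)=1 -> write in place. 4 ppages; refcounts: pp0:3 pp1:2 pp2:3 pp3:1
Op 7: write(P2, v0, 123). refcount(pp0)=3>1 -> COPY to pp4. 5 ppages; refcounts: pp0:2 pp1:2 pp2:3 pp3:1 pp4:1
P0: v2 -> pp2 = 47
P1: v2 -> pp2 = 47
P2: v2 -> pp2 = 47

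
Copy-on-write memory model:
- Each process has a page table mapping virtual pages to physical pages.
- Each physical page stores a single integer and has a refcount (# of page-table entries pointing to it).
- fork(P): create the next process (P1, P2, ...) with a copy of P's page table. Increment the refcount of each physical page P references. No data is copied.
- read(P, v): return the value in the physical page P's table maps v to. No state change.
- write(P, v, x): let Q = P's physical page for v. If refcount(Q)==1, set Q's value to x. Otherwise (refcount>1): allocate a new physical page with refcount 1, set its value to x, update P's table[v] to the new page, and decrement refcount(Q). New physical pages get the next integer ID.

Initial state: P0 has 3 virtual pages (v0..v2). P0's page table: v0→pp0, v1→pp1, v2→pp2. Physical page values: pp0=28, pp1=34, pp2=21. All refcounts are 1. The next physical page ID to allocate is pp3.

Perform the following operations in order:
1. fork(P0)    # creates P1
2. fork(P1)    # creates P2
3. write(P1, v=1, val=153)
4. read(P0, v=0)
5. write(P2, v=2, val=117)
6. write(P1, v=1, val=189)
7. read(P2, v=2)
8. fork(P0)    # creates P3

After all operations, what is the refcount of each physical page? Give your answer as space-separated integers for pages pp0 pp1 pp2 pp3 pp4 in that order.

Answer: 4 3 3 1 1

Derivation:
Op 1: fork(P0) -> P1. 3 ppages; refcounts: pp0:2 pp1:2 pp2:2
Op 2: fork(P1) -> P2. 3 ppages; refcounts: pp0:3 pp1:3 pp2:3
Op 3: write(P1, v1, 153). refcount(pp1)=3>1 -> COPY to pp3. 4 ppages; refcounts: pp0:3 pp1:2 pp2:3 pp3:1
Op 4: read(P0, v0) -> 28. No state change.
Op 5: write(P2, v2, 117). refcount(pp2)=3>1 -> COPY to pp4. 5 ppages; refcounts: pp0:3 pp1:2 pp2:2 pp3:1 pp4:1
Op 6: write(P1, v1, 189). refcount(pp3)=1 -> write in place. 5 ppages; refcounts: pp0:3 pp1:2 pp2:2 pp3:1 pp4:1
Op 7: read(P2, v2) -> 117. No state change.
Op 8: fork(P0) -> P3. 5 ppages; refcounts: pp0:4 pp1:3 pp2:3 pp3:1 pp4:1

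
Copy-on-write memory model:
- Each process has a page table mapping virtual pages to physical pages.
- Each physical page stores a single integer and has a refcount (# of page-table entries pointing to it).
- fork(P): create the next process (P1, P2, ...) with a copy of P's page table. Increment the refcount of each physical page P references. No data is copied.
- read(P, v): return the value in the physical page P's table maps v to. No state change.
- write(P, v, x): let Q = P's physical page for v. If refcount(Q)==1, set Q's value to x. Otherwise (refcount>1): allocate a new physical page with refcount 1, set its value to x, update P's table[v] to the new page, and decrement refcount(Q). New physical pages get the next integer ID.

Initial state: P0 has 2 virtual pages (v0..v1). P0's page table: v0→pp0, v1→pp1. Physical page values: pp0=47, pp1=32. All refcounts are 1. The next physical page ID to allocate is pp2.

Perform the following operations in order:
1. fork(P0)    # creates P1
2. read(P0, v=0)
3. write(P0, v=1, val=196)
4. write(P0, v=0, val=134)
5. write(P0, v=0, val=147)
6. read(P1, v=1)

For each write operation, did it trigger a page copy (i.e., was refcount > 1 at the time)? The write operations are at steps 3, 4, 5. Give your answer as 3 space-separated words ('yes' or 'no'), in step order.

Op 1: fork(P0) -> P1. 2 ppages; refcounts: pp0:2 pp1:2
Op 2: read(P0, v0) -> 47. No state change.
Op 3: write(P0, v1, 196). refcount(pp1)=2>1 -> COPY to pp2. 3 ppages; refcounts: pp0:2 pp1:1 pp2:1
Op 4: write(P0, v0, 134). refcount(pp0)=2>1 -> COPY to pp3. 4 ppages; refcounts: pp0:1 pp1:1 pp2:1 pp3:1
Op 5: write(P0, v0, 147). refcount(pp3)=1 -> write in place. 4 ppages; refcounts: pp0:1 pp1:1 pp2:1 pp3:1
Op 6: read(P1, v1) -> 32. No state change.

yes yes no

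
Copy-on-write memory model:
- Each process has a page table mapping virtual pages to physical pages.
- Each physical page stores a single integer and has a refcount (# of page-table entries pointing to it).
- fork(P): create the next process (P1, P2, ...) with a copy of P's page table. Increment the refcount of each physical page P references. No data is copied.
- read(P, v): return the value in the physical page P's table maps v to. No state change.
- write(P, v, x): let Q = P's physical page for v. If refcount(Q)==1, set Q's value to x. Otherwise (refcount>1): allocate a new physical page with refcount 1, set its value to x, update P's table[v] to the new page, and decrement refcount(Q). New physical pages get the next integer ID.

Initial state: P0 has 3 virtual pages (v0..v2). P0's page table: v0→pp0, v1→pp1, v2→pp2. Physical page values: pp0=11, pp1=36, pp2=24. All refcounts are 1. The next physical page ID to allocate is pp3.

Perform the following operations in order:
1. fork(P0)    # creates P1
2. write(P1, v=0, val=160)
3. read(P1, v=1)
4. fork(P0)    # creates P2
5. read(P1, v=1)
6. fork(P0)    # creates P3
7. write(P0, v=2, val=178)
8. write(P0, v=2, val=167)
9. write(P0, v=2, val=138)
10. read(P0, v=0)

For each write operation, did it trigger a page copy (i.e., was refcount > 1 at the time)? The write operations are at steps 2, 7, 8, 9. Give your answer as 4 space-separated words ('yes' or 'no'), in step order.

Op 1: fork(P0) -> P1. 3 ppages; refcounts: pp0:2 pp1:2 pp2:2
Op 2: write(P1, v0, 160). refcount(pp0)=2>1 -> COPY to pp3. 4 ppages; refcounts: pp0:1 pp1:2 pp2:2 pp3:1
Op 3: read(P1, v1) -> 36. No state change.
Op 4: fork(P0) -> P2. 4 ppages; refcounts: pp0:2 pp1:3 pp2:3 pp3:1
Op 5: read(P1, v1) -> 36. No state change.
Op 6: fork(P0) -> P3. 4 ppages; refcounts: pp0:3 pp1:4 pp2:4 pp3:1
Op 7: write(P0, v2, 178). refcount(pp2)=4>1 -> COPY to pp4. 5 ppages; refcounts: pp0:3 pp1:4 pp2:3 pp3:1 pp4:1
Op 8: write(P0, v2, 167). refcount(pp4)=1 -> write in place. 5 ppages; refcounts: pp0:3 pp1:4 pp2:3 pp3:1 pp4:1
Op 9: write(P0, v2, 138). refcount(pp4)=1 -> write in place. 5 ppages; refcounts: pp0:3 pp1:4 pp2:3 pp3:1 pp4:1
Op 10: read(P0, v0) -> 11. No state change.

yes yes no no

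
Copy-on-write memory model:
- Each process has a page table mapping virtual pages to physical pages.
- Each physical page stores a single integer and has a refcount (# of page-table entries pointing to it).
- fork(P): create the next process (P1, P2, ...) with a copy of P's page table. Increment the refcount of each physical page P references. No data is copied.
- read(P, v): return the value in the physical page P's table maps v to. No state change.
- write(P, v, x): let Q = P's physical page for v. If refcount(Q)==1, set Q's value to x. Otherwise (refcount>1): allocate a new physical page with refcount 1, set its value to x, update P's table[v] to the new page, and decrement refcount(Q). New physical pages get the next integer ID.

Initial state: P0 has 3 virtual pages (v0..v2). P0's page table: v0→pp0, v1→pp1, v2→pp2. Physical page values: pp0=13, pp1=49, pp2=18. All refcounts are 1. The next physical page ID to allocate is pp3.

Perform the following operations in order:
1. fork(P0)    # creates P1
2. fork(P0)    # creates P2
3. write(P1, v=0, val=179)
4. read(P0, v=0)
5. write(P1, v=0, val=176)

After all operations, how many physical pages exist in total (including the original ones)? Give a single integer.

Op 1: fork(P0) -> P1. 3 ppages; refcounts: pp0:2 pp1:2 pp2:2
Op 2: fork(P0) -> P2. 3 ppages; refcounts: pp0:3 pp1:3 pp2:3
Op 3: write(P1, v0, 179). refcount(pp0)=3>1 -> COPY to pp3. 4 ppages; refcounts: pp0:2 pp1:3 pp2:3 pp3:1
Op 4: read(P0, v0) -> 13. No state change.
Op 5: write(P1, v0, 176). refcount(pp3)=1 -> write in place. 4 ppages; refcounts: pp0:2 pp1:3 pp2:3 pp3:1

Answer: 4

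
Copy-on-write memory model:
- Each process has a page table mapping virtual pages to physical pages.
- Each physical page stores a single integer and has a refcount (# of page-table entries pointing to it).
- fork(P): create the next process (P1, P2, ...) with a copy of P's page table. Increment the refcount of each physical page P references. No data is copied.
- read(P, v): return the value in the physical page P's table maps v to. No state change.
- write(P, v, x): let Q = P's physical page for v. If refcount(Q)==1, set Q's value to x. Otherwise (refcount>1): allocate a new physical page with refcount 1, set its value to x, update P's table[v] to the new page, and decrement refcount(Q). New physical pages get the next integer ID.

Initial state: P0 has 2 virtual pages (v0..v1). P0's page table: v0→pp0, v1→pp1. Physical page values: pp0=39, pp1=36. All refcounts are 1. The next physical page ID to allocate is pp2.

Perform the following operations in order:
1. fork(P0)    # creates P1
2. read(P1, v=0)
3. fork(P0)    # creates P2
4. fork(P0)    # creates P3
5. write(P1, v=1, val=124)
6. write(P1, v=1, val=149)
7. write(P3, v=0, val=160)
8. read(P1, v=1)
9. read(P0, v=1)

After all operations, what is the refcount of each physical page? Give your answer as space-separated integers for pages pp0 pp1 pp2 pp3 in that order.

Answer: 3 3 1 1

Derivation:
Op 1: fork(P0) -> P1. 2 ppages; refcounts: pp0:2 pp1:2
Op 2: read(P1, v0) -> 39. No state change.
Op 3: fork(P0) -> P2. 2 ppages; refcounts: pp0:3 pp1:3
Op 4: fork(P0) -> P3. 2 ppages; refcounts: pp0:4 pp1:4
Op 5: write(P1, v1, 124). refcount(pp1)=4>1 -> COPY to pp2. 3 ppages; refcounts: pp0:4 pp1:3 pp2:1
Op 6: write(P1, v1, 149). refcount(pp2)=1 -> write in place. 3 ppages; refcounts: pp0:4 pp1:3 pp2:1
Op 7: write(P3, v0, 160). refcount(pp0)=4>1 -> COPY to pp3. 4 ppages; refcounts: pp0:3 pp1:3 pp2:1 pp3:1
Op 8: read(P1, v1) -> 149. No state change.
Op 9: read(P0, v1) -> 36. No state change.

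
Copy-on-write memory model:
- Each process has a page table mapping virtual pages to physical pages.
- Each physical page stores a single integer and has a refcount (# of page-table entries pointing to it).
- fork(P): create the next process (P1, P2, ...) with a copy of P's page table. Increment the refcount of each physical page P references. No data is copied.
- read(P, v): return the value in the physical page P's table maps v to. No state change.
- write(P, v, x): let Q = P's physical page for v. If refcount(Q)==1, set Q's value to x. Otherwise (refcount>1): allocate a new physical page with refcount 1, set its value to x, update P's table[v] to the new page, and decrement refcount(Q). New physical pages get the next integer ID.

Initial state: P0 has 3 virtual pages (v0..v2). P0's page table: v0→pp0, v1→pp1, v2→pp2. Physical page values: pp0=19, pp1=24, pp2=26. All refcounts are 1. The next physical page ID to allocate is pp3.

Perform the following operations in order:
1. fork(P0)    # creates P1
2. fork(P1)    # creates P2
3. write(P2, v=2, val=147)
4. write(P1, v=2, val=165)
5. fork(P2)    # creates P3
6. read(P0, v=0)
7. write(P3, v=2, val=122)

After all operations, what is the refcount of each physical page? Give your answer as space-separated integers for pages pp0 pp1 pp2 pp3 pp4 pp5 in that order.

Op 1: fork(P0) -> P1. 3 ppages; refcounts: pp0:2 pp1:2 pp2:2
Op 2: fork(P1) -> P2. 3 ppages; refcounts: pp0:3 pp1:3 pp2:3
Op 3: write(P2, v2, 147). refcount(pp2)=3>1 -> COPY to pp3. 4 ppages; refcounts: pp0:3 pp1:3 pp2:2 pp3:1
Op 4: write(P1, v2, 165). refcount(pp2)=2>1 -> COPY to pp4. 5 ppages; refcounts: pp0:3 pp1:3 pp2:1 pp3:1 pp4:1
Op 5: fork(P2) -> P3. 5 ppages; refcounts: pp0:4 pp1:4 pp2:1 pp3:2 pp4:1
Op 6: read(P0, v0) -> 19. No state change.
Op 7: write(P3, v2, 122). refcount(pp3)=2>1 -> COPY to pp5. 6 ppages; refcounts: pp0:4 pp1:4 pp2:1 pp3:1 pp4:1 pp5:1

Answer: 4 4 1 1 1 1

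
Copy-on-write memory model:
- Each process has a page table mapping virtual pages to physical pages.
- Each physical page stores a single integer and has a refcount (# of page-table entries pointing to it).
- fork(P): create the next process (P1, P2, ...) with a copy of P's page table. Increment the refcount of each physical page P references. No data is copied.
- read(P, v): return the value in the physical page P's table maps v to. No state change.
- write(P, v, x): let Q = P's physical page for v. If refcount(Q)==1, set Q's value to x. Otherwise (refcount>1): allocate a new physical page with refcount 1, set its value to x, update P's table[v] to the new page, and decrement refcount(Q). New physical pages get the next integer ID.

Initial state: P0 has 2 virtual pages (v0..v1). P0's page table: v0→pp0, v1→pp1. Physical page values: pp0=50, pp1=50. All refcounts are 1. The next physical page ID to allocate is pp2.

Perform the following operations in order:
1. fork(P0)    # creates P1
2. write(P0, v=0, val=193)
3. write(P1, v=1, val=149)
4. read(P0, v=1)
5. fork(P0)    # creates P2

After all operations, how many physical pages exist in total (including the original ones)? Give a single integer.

Answer: 4

Derivation:
Op 1: fork(P0) -> P1. 2 ppages; refcounts: pp0:2 pp1:2
Op 2: write(P0, v0, 193). refcount(pp0)=2>1 -> COPY to pp2. 3 ppages; refcounts: pp0:1 pp1:2 pp2:1
Op 3: write(P1, v1, 149). refcount(pp1)=2>1 -> COPY to pp3. 4 ppages; refcounts: pp0:1 pp1:1 pp2:1 pp3:1
Op 4: read(P0, v1) -> 50. No state change.
Op 5: fork(P0) -> P2. 4 ppages; refcounts: pp0:1 pp1:2 pp2:2 pp3:1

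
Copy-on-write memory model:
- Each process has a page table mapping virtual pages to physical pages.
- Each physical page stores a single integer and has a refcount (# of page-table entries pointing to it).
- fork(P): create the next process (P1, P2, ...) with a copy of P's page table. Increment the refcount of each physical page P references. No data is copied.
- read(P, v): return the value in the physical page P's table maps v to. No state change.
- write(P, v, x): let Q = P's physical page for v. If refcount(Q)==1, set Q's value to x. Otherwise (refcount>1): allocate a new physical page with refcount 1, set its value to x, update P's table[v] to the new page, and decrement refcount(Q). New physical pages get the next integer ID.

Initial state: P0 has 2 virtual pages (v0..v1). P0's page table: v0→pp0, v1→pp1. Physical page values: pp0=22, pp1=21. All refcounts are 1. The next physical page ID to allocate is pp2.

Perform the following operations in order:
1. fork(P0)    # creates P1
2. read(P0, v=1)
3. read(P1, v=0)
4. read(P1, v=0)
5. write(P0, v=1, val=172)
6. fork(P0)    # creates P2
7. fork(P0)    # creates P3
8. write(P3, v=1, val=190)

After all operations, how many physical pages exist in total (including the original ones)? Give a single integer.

Op 1: fork(P0) -> P1. 2 ppages; refcounts: pp0:2 pp1:2
Op 2: read(P0, v1) -> 21. No state change.
Op 3: read(P1, v0) -> 22. No state change.
Op 4: read(P1, v0) -> 22. No state change.
Op 5: write(P0, v1, 172). refcount(pp1)=2>1 -> COPY to pp2. 3 ppages; refcounts: pp0:2 pp1:1 pp2:1
Op 6: fork(P0) -> P2. 3 ppages; refcounts: pp0:3 pp1:1 pp2:2
Op 7: fork(P0) -> P3. 3 ppages; refcounts: pp0:4 pp1:1 pp2:3
Op 8: write(P3, v1, 190). refcount(pp2)=3>1 -> COPY to pp3. 4 ppages; refcounts: pp0:4 pp1:1 pp2:2 pp3:1

Answer: 4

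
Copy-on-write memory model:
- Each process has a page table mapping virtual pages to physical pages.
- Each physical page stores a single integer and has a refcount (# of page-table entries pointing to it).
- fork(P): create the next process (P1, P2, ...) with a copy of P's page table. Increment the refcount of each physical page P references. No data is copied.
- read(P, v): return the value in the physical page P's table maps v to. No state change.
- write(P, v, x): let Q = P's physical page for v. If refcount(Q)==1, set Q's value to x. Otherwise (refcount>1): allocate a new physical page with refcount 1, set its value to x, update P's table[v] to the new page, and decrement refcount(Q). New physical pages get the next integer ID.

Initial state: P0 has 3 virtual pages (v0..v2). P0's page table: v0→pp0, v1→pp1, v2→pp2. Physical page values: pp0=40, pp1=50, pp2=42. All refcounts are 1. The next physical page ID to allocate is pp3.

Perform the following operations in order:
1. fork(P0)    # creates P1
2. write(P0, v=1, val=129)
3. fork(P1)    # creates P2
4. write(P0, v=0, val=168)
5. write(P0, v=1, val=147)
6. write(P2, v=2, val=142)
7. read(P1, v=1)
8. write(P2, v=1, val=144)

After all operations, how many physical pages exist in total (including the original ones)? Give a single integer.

Answer: 7

Derivation:
Op 1: fork(P0) -> P1. 3 ppages; refcounts: pp0:2 pp1:2 pp2:2
Op 2: write(P0, v1, 129). refcount(pp1)=2>1 -> COPY to pp3. 4 ppages; refcounts: pp0:2 pp1:1 pp2:2 pp3:1
Op 3: fork(P1) -> P2. 4 ppages; refcounts: pp0:3 pp1:2 pp2:3 pp3:1
Op 4: write(P0, v0, 168). refcount(pp0)=3>1 -> COPY to pp4. 5 ppages; refcounts: pp0:2 pp1:2 pp2:3 pp3:1 pp4:1
Op 5: write(P0, v1, 147). refcount(pp3)=1 -> write in place. 5 ppages; refcounts: pp0:2 pp1:2 pp2:3 pp3:1 pp4:1
Op 6: write(P2, v2, 142). refcount(pp2)=3>1 -> COPY to pp5. 6 ppages; refcounts: pp0:2 pp1:2 pp2:2 pp3:1 pp4:1 pp5:1
Op 7: read(P1, v1) -> 50. No state change.
Op 8: write(P2, v1, 144). refcount(pp1)=2>1 -> COPY to pp6. 7 ppages; refcounts: pp0:2 pp1:1 pp2:2 pp3:1 pp4:1 pp5:1 pp6:1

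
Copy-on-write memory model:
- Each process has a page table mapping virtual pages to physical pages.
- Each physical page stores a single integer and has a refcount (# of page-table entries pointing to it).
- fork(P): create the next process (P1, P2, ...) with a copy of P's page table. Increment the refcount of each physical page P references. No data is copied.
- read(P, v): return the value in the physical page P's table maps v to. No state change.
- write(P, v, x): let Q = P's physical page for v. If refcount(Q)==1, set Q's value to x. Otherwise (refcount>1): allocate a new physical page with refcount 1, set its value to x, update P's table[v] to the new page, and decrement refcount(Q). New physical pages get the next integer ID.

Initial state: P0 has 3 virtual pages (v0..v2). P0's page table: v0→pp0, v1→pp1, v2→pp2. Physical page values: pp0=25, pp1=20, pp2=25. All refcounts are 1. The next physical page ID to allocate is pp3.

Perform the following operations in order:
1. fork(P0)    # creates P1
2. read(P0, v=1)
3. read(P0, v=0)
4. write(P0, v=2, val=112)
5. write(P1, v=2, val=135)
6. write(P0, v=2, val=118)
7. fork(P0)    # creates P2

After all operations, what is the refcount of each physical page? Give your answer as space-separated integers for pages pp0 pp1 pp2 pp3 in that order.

Answer: 3 3 1 2

Derivation:
Op 1: fork(P0) -> P1. 3 ppages; refcounts: pp0:2 pp1:2 pp2:2
Op 2: read(P0, v1) -> 20. No state change.
Op 3: read(P0, v0) -> 25. No state change.
Op 4: write(P0, v2, 112). refcount(pp2)=2>1 -> COPY to pp3. 4 ppages; refcounts: pp0:2 pp1:2 pp2:1 pp3:1
Op 5: write(P1, v2, 135). refcount(pp2)=1 -> write in place. 4 ppages; refcounts: pp0:2 pp1:2 pp2:1 pp3:1
Op 6: write(P0, v2, 118). refcount(pp3)=1 -> write in place. 4 ppages; refcounts: pp0:2 pp1:2 pp2:1 pp3:1
Op 7: fork(P0) -> P2. 4 ppages; refcounts: pp0:3 pp1:3 pp2:1 pp3:2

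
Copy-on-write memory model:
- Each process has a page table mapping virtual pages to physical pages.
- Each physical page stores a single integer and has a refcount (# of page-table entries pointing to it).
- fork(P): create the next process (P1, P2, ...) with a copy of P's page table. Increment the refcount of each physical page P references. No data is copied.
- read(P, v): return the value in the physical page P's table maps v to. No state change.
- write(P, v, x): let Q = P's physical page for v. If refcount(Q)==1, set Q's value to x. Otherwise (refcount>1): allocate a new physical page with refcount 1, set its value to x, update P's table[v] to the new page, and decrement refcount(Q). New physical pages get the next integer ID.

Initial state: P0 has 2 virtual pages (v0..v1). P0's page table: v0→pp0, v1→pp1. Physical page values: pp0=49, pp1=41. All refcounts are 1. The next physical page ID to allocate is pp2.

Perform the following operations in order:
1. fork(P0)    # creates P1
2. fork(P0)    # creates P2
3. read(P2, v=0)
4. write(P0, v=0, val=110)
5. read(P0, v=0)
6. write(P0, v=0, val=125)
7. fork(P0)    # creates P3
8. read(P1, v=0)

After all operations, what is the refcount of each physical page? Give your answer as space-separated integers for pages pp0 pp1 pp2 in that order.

Answer: 2 4 2

Derivation:
Op 1: fork(P0) -> P1. 2 ppages; refcounts: pp0:2 pp1:2
Op 2: fork(P0) -> P2. 2 ppages; refcounts: pp0:3 pp1:3
Op 3: read(P2, v0) -> 49. No state change.
Op 4: write(P0, v0, 110). refcount(pp0)=3>1 -> COPY to pp2. 3 ppages; refcounts: pp0:2 pp1:3 pp2:1
Op 5: read(P0, v0) -> 110. No state change.
Op 6: write(P0, v0, 125). refcount(pp2)=1 -> write in place. 3 ppages; refcounts: pp0:2 pp1:3 pp2:1
Op 7: fork(P0) -> P3. 3 ppages; refcounts: pp0:2 pp1:4 pp2:2
Op 8: read(P1, v0) -> 49. No state change.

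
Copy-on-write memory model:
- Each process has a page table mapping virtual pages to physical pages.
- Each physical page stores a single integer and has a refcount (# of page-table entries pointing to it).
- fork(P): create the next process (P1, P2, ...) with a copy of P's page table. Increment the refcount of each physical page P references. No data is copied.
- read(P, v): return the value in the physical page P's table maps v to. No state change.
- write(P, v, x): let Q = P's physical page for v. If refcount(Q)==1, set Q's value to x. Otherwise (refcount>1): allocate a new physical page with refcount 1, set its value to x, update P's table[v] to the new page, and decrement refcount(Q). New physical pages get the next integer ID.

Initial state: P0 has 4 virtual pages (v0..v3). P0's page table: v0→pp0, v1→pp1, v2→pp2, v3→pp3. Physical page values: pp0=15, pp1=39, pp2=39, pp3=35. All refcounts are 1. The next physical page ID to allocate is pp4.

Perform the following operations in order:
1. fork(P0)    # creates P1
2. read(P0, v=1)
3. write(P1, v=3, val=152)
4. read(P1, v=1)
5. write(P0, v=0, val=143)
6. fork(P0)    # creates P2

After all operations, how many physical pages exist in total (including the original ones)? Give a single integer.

Answer: 6

Derivation:
Op 1: fork(P0) -> P1. 4 ppages; refcounts: pp0:2 pp1:2 pp2:2 pp3:2
Op 2: read(P0, v1) -> 39. No state change.
Op 3: write(P1, v3, 152). refcount(pp3)=2>1 -> COPY to pp4. 5 ppages; refcounts: pp0:2 pp1:2 pp2:2 pp3:1 pp4:1
Op 4: read(P1, v1) -> 39. No state change.
Op 5: write(P0, v0, 143). refcount(pp0)=2>1 -> COPY to pp5. 6 ppages; refcounts: pp0:1 pp1:2 pp2:2 pp3:1 pp4:1 pp5:1
Op 6: fork(P0) -> P2. 6 ppages; refcounts: pp0:1 pp1:3 pp2:3 pp3:2 pp4:1 pp5:2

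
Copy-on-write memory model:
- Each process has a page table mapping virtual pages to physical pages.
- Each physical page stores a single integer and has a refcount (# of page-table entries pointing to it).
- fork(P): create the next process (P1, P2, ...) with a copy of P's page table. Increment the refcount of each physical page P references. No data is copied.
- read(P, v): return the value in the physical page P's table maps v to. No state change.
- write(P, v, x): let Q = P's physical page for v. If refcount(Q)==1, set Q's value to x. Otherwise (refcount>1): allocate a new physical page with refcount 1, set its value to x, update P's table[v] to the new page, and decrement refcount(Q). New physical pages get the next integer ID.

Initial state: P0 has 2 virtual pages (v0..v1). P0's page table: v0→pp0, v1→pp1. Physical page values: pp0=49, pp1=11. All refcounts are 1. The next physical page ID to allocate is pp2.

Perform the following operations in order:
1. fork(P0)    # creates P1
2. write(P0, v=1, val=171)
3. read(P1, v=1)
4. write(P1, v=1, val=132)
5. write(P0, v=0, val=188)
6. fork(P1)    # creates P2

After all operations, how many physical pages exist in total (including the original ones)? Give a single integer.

Op 1: fork(P0) -> P1. 2 ppages; refcounts: pp0:2 pp1:2
Op 2: write(P0, v1, 171). refcount(pp1)=2>1 -> COPY to pp2. 3 ppages; refcounts: pp0:2 pp1:1 pp2:1
Op 3: read(P1, v1) -> 11. No state change.
Op 4: write(P1, v1, 132). refcount(pp1)=1 -> write in place. 3 ppages; refcounts: pp0:2 pp1:1 pp2:1
Op 5: write(P0, v0, 188). refcount(pp0)=2>1 -> COPY to pp3. 4 ppages; refcounts: pp0:1 pp1:1 pp2:1 pp3:1
Op 6: fork(P1) -> P2. 4 ppages; refcounts: pp0:2 pp1:2 pp2:1 pp3:1

Answer: 4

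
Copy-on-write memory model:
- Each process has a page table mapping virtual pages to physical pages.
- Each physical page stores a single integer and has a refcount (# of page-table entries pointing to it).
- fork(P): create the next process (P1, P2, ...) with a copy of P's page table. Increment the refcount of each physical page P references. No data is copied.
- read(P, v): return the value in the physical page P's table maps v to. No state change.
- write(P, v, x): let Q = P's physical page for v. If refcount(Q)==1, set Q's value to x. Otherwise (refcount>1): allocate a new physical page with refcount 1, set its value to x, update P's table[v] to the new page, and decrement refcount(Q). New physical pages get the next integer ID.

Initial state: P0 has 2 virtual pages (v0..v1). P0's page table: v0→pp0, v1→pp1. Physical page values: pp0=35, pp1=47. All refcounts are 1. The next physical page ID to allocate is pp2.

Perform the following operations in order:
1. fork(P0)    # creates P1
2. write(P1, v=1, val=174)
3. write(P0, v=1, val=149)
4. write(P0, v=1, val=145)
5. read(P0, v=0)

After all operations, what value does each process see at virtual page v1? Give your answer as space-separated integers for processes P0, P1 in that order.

Op 1: fork(P0) -> P1. 2 ppages; refcounts: pp0:2 pp1:2
Op 2: write(P1, v1, 174). refcount(pp1)=2>1 -> COPY to pp2. 3 ppages; refcounts: pp0:2 pp1:1 pp2:1
Op 3: write(P0, v1, 149). refcount(pp1)=1 -> write in place. 3 ppages; refcounts: pp0:2 pp1:1 pp2:1
Op 4: write(P0, v1, 145). refcount(pp1)=1 -> write in place. 3 ppages; refcounts: pp0:2 pp1:1 pp2:1
Op 5: read(P0, v0) -> 35. No state change.
P0: v1 -> pp1 = 145
P1: v1 -> pp2 = 174

Answer: 145 174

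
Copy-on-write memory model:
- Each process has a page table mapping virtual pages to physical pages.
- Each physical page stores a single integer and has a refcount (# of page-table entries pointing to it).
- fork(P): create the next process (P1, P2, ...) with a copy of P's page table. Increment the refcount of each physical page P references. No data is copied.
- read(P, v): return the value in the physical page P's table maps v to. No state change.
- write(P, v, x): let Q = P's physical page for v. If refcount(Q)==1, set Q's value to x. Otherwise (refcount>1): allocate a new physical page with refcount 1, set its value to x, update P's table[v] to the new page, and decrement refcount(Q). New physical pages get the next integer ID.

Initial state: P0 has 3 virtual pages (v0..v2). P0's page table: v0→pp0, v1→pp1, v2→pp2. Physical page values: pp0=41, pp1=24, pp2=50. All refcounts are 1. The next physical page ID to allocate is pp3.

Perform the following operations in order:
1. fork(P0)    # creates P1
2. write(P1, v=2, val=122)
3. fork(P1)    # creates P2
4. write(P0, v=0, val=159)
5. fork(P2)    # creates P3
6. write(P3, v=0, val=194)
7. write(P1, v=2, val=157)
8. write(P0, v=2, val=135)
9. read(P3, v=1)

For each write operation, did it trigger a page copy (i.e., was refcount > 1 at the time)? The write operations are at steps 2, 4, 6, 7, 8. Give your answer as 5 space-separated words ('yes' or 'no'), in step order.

Op 1: fork(P0) -> P1. 3 ppages; refcounts: pp0:2 pp1:2 pp2:2
Op 2: write(P1, v2, 122). refcount(pp2)=2>1 -> COPY to pp3. 4 ppages; refcounts: pp0:2 pp1:2 pp2:1 pp3:1
Op 3: fork(P1) -> P2. 4 ppages; refcounts: pp0:3 pp1:3 pp2:1 pp3:2
Op 4: write(P0, v0, 159). refcount(pp0)=3>1 -> COPY to pp4. 5 ppages; refcounts: pp0:2 pp1:3 pp2:1 pp3:2 pp4:1
Op 5: fork(P2) -> P3. 5 ppages; refcounts: pp0:3 pp1:4 pp2:1 pp3:3 pp4:1
Op 6: write(P3, v0, 194). refcount(pp0)=3>1 -> COPY to pp5. 6 ppages; refcounts: pp0:2 pp1:4 pp2:1 pp3:3 pp4:1 pp5:1
Op 7: write(P1, v2, 157). refcount(pp3)=3>1 -> COPY to pp6. 7 ppages; refcounts: pp0:2 pp1:4 pp2:1 pp3:2 pp4:1 pp5:1 pp6:1
Op 8: write(P0, v2, 135). refcount(pp2)=1 -> write in place. 7 ppages; refcounts: pp0:2 pp1:4 pp2:1 pp3:2 pp4:1 pp5:1 pp6:1
Op 9: read(P3, v1) -> 24. No state change.

yes yes yes yes no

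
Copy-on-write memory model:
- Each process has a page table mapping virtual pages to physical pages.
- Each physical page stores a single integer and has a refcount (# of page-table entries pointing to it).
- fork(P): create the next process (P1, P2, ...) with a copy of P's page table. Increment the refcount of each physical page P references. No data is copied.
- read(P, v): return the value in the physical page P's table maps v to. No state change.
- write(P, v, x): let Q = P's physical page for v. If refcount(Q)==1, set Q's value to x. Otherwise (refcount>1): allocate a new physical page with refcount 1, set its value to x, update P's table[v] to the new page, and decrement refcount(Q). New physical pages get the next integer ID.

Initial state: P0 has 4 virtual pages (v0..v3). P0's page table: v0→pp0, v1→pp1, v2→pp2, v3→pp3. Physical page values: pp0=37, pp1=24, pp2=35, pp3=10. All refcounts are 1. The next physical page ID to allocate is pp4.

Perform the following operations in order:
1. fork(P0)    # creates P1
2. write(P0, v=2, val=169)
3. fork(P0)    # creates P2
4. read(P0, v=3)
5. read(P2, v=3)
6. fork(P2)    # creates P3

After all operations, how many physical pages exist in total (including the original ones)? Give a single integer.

Answer: 5

Derivation:
Op 1: fork(P0) -> P1. 4 ppages; refcounts: pp0:2 pp1:2 pp2:2 pp3:2
Op 2: write(P0, v2, 169). refcount(pp2)=2>1 -> COPY to pp4. 5 ppages; refcounts: pp0:2 pp1:2 pp2:1 pp3:2 pp4:1
Op 3: fork(P0) -> P2. 5 ppages; refcounts: pp0:3 pp1:3 pp2:1 pp3:3 pp4:2
Op 4: read(P0, v3) -> 10. No state change.
Op 5: read(P2, v3) -> 10. No state change.
Op 6: fork(P2) -> P3. 5 ppages; refcounts: pp0:4 pp1:4 pp2:1 pp3:4 pp4:3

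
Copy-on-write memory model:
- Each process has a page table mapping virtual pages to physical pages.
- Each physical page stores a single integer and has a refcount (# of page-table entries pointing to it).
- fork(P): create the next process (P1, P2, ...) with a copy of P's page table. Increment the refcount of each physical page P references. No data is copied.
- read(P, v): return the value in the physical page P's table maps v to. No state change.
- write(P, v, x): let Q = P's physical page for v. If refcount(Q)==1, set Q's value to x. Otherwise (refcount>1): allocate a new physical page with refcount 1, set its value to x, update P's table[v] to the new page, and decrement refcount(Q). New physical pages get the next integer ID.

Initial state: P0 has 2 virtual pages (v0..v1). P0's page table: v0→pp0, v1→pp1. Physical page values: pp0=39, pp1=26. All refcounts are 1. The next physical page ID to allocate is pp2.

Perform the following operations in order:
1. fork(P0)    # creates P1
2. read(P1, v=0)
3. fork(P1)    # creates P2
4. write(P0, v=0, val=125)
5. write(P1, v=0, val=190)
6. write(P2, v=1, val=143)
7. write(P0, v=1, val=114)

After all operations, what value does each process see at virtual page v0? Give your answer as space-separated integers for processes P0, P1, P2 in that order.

Answer: 125 190 39

Derivation:
Op 1: fork(P0) -> P1. 2 ppages; refcounts: pp0:2 pp1:2
Op 2: read(P1, v0) -> 39. No state change.
Op 3: fork(P1) -> P2. 2 ppages; refcounts: pp0:3 pp1:3
Op 4: write(P0, v0, 125). refcount(pp0)=3>1 -> COPY to pp2. 3 ppages; refcounts: pp0:2 pp1:3 pp2:1
Op 5: write(P1, v0, 190). refcount(pp0)=2>1 -> COPY to pp3. 4 ppages; refcounts: pp0:1 pp1:3 pp2:1 pp3:1
Op 6: write(P2, v1, 143). refcount(pp1)=3>1 -> COPY to pp4. 5 ppages; refcounts: pp0:1 pp1:2 pp2:1 pp3:1 pp4:1
Op 7: write(P0, v1, 114). refcount(pp1)=2>1 -> COPY to pp5. 6 ppages; refcounts: pp0:1 pp1:1 pp2:1 pp3:1 pp4:1 pp5:1
P0: v0 -> pp2 = 125
P1: v0 -> pp3 = 190
P2: v0 -> pp0 = 39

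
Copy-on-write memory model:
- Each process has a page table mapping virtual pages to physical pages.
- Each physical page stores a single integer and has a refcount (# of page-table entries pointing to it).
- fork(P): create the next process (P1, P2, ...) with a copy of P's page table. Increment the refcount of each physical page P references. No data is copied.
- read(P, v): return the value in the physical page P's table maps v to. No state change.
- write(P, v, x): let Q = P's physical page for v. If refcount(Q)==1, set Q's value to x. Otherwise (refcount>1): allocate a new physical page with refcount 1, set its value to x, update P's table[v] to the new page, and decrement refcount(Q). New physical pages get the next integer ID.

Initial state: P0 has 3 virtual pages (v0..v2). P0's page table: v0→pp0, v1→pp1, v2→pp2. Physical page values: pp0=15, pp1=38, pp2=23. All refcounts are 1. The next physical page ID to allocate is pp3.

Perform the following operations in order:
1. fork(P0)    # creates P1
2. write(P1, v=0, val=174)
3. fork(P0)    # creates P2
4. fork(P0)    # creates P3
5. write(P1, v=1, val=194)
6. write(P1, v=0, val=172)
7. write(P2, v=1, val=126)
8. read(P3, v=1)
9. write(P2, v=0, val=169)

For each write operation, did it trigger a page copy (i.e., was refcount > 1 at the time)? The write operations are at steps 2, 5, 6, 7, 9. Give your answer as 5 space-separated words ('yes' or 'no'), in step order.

Op 1: fork(P0) -> P1. 3 ppages; refcounts: pp0:2 pp1:2 pp2:2
Op 2: write(P1, v0, 174). refcount(pp0)=2>1 -> COPY to pp3. 4 ppages; refcounts: pp0:1 pp1:2 pp2:2 pp3:1
Op 3: fork(P0) -> P2. 4 ppages; refcounts: pp0:2 pp1:3 pp2:3 pp3:1
Op 4: fork(P0) -> P3. 4 ppages; refcounts: pp0:3 pp1:4 pp2:4 pp3:1
Op 5: write(P1, v1, 194). refcount(pp1)=4>1 -> COPY to pp4. 5 ppages; refcounts: pp0:3 pp1:3 pp2:4 pp3:1 pp4:1
Op 6: write(P1, v0, 172). refcount(pp3)=1 -> write in place. 5 ppages; refcounts: pp0:3 pp1:3 pp2:4 pp3:1 pp4:1
Op 7: write(P2, v1, 126). refcount(pp1)=3>1 -> COPY to pp5. 6 ppages; refcounts: pp0:3 pp1:2 pp2:4 pp3:1 pp4:1 pp5:1
Op 8: read(P3, v1) -> 38. No state change.
Op 9: write(P2, v0, 169). refcount(pp0)=3>1 -> COPY to pp6. 7 ppages; refcounts: pp0:2 pp1:2 pp2:4 pp3:1 pp4:1 pp5:1 pp6:1

yes yes no yes yes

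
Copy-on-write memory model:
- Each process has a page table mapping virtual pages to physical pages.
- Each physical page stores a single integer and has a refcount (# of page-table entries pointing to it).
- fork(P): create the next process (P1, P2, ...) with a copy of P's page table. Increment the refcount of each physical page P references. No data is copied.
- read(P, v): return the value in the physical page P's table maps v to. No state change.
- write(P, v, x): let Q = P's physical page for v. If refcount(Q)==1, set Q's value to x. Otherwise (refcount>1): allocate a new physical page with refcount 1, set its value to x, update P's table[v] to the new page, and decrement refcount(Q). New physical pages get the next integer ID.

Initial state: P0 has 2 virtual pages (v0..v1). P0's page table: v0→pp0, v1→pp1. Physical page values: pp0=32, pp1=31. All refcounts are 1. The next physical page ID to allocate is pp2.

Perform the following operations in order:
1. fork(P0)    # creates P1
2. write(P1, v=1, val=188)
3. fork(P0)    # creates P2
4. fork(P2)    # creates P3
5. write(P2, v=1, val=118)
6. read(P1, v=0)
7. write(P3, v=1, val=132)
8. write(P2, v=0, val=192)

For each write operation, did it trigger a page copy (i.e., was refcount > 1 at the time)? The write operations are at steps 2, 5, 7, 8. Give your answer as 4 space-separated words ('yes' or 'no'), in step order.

Op 1: fork(P0) -> P1. 2 ppages; refcounts: pp0:2 pp1:2
Op 2: write(P1, v1, 188). refcount(pp1)=2>1 -> COPY to pp2. 3 ppages; refcounts: pp0:2 pp1:1 pp2:1
Op 3: fork(P0) -> P2. 3 ppages; refcounts: pp0:3 pp1:2 pp2:1
Op 4: fork(P2) -> P3. 3 ppages; refcounts: pp0:4 pp1:3 pp2:1
Op 5: write(P2, v1, 118). refcount(pp1)=3>1 -> COPY to pp3. 4 ppages; refcounts: pp0:4 pp1:2 pp2:1 pp3:1
Op 6: read(P1, v0) -> 32. No state change.
Op 7: write(P3, v1, 132). refcount(pp1)=2>1 -> COPY to pp4. 5 ppages; refcounts: pp0:4 pp1:1 pp2:1 pp3:1 pp4:1
Op 8: write(P2, v0, 192). refcount(pp0)=4>1 -> COPY to pp5. 6 ppages; refcounts: pp0:3 pp1:1 pp2:1 pp3:1 pp4:1 pp5:1

yes yes yes yes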